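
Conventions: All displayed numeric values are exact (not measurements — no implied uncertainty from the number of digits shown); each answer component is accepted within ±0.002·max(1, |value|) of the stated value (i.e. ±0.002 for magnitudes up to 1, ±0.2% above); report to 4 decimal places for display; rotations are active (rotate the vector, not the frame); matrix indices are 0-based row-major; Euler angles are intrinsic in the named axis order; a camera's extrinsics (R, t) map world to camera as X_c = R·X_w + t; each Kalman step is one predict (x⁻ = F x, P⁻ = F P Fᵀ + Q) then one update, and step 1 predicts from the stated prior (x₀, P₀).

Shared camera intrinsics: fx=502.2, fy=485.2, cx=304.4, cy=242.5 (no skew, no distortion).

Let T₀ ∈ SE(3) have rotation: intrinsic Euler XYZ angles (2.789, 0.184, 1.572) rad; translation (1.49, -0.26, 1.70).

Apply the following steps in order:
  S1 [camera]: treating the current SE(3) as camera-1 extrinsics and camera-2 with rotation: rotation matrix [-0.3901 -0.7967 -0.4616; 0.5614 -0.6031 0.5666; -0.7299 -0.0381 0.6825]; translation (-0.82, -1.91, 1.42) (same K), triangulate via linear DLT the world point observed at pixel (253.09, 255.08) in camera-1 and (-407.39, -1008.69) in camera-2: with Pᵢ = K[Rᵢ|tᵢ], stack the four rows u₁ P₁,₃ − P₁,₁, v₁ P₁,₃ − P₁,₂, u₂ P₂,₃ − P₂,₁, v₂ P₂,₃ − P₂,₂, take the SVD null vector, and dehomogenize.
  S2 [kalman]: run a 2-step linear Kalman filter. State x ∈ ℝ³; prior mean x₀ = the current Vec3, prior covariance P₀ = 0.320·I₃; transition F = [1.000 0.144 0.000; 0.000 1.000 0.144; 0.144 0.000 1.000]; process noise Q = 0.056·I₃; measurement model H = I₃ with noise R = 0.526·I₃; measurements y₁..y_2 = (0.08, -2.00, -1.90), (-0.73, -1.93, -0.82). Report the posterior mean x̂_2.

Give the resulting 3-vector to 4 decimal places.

after S1 (triangulate): (-0.2780, 1.6155, -0.4237)
after S2 (kf_track): (-0.3904, -0.7672, -1.1441)

result = (-0.3904, -0.7672, -1.1441)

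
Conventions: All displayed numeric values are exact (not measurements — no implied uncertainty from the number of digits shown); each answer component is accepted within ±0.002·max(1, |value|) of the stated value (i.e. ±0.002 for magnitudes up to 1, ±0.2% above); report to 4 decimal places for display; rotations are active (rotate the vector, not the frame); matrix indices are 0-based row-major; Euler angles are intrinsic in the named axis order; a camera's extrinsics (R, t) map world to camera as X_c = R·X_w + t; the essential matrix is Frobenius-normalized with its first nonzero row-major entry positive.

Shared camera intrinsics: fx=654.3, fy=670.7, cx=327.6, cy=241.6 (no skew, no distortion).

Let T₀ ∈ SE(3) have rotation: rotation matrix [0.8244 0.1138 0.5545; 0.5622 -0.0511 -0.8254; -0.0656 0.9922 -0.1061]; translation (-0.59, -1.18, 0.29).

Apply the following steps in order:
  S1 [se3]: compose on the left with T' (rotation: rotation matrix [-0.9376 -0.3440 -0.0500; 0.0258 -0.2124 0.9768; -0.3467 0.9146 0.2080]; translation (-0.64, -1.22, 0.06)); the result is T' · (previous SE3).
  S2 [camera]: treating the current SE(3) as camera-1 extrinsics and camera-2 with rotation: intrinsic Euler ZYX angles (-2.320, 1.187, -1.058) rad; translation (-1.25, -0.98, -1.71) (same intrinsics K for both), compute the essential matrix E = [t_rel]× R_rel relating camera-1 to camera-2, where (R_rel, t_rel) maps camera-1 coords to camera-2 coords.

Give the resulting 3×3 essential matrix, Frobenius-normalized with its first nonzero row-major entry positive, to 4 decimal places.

matrix = [0.2190 0.1585 0.6159; 0.1663 -0.6767 0.0850; -0.0927 0.0341 -0.2121]

after S1 (compose_se3): R=[-0.9631 -0.1388 -0.2306; -0.1622 0.9830 0.0860; 0.2148 0.1202 -0.9692], t=(0.3046, -0.7013, -0.7544)
after S2 (essential): [0.2190 0.1585 0.6159; 0.1663 -0.6767 0.0850; -0.0927 0.0341 -0.2121]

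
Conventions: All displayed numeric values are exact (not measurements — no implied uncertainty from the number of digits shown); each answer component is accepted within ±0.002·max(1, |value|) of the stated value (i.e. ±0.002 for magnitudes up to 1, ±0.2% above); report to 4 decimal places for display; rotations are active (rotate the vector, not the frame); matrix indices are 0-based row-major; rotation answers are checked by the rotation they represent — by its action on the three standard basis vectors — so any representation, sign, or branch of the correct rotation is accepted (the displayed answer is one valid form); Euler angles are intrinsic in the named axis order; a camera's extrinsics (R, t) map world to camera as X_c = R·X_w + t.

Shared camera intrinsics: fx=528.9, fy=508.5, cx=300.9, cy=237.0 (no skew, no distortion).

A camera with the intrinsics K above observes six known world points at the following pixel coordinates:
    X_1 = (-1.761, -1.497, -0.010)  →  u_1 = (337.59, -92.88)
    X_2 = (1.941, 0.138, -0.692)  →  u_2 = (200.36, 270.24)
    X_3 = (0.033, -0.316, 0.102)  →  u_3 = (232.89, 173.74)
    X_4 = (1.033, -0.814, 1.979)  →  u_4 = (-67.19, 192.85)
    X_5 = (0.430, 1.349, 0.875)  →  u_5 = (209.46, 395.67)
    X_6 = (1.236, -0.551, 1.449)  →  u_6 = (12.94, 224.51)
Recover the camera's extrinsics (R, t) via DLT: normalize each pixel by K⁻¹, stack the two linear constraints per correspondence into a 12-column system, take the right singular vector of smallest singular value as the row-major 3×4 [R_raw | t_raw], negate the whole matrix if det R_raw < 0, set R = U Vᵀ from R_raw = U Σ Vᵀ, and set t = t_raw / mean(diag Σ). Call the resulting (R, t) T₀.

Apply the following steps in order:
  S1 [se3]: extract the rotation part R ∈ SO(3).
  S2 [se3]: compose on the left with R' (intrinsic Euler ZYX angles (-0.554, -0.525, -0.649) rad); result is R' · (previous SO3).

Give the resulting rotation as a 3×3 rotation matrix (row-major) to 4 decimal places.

rotation (matrix) = ((-0.2654, 0.9065, -0.3285), (0.9603, 0.2183, -0.1735), (-0.0856, -0.3615, -0.9284))

source (pnp_recover): camera pose = R=[-0.6754 0.3865 -0.6281; 0.3628 0.9156 0.1733; 0.6421 -0.1108 -0.7586], t=(-0.3700, -0.3000, 4.5193)
after S1 (rot_of_se3): [-0.6754 0.3865 -0.6281; 0.3628 0.9156 0.1733; 0.6421 -0.1108 -0.7586]
after S2 (compose_so3): [-0.2654 0.9065 -0.3285; 0.9603 0.2183 -0.1735; -0.0856 -0.3615 -0.9284]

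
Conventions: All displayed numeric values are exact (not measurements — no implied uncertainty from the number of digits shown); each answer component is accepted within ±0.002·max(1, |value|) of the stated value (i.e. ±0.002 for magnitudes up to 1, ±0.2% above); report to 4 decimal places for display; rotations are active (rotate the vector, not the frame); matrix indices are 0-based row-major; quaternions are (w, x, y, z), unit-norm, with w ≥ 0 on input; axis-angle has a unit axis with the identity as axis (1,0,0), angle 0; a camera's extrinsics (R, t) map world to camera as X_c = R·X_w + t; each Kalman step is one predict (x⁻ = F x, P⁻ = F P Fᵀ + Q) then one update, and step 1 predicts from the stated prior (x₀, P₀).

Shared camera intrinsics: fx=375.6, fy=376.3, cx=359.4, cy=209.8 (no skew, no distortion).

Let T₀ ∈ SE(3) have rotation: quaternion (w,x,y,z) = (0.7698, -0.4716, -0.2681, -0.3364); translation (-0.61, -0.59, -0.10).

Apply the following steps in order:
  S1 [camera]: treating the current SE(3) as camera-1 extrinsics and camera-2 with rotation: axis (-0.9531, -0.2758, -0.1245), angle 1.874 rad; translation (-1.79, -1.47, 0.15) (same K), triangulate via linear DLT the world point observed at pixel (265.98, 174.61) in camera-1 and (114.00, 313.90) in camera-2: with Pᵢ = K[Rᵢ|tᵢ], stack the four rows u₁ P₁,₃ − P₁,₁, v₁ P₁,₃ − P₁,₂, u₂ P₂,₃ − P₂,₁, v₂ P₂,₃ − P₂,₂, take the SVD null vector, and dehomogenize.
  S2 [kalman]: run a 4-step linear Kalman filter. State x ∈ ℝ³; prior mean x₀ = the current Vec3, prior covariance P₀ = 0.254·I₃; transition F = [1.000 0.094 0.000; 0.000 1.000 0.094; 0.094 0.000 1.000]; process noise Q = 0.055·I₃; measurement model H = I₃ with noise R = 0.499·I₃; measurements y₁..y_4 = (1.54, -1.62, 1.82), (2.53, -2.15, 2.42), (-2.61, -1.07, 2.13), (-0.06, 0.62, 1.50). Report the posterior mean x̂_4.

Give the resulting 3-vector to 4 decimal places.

result = (0.1753, -0.6164, 1.9373)

after S1 (triangulate): (1.6957, -1.1816, 1.3349)
after S2 (kf_track): (0.1753, -0.6164, 1.9373)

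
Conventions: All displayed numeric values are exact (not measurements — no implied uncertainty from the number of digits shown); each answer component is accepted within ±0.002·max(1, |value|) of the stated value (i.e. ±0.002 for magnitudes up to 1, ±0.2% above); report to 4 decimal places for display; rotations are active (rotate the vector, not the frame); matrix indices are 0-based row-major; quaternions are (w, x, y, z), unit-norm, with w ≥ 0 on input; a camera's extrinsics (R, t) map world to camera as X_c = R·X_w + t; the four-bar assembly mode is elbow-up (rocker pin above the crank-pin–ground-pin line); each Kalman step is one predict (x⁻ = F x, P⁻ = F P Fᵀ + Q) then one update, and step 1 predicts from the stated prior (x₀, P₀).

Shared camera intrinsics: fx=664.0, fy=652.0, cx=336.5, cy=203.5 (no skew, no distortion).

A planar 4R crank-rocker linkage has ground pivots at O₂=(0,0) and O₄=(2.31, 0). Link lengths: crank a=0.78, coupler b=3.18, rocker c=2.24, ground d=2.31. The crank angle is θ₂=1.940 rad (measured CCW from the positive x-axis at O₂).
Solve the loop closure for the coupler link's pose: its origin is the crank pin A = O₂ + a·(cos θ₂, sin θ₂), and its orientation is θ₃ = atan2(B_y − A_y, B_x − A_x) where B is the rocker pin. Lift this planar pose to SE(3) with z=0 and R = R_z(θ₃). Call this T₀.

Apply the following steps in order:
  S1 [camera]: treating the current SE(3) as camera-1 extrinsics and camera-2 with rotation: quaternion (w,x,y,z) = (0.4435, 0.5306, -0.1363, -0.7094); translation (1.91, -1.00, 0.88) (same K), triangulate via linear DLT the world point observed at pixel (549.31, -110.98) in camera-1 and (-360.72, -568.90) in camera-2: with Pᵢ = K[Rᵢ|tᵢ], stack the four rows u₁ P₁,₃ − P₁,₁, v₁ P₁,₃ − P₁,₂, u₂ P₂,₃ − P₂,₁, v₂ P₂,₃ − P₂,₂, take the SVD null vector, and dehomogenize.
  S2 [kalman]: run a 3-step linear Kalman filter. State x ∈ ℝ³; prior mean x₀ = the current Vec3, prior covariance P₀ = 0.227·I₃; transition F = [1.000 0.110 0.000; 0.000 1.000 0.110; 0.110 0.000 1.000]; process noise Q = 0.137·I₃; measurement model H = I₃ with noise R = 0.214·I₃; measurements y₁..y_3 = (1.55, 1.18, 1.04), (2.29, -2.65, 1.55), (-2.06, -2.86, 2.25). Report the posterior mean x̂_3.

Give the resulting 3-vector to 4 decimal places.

result = (-0.4577, -2.1336, 1.9007)

source (fourbar_fk): coupler pose = R=[0.8813 -0.4725 0.0000; 0.4725 0.8813 0.0000; 0.0000 0.0000 1.0000], t=(-0.2815, 0.7274, 0.0000)
after S1 (triangulate): (-0.0033, -1.7500, 1.6927)
after S2 (kf_track): (-0.4577, -2.1336, 1.9007)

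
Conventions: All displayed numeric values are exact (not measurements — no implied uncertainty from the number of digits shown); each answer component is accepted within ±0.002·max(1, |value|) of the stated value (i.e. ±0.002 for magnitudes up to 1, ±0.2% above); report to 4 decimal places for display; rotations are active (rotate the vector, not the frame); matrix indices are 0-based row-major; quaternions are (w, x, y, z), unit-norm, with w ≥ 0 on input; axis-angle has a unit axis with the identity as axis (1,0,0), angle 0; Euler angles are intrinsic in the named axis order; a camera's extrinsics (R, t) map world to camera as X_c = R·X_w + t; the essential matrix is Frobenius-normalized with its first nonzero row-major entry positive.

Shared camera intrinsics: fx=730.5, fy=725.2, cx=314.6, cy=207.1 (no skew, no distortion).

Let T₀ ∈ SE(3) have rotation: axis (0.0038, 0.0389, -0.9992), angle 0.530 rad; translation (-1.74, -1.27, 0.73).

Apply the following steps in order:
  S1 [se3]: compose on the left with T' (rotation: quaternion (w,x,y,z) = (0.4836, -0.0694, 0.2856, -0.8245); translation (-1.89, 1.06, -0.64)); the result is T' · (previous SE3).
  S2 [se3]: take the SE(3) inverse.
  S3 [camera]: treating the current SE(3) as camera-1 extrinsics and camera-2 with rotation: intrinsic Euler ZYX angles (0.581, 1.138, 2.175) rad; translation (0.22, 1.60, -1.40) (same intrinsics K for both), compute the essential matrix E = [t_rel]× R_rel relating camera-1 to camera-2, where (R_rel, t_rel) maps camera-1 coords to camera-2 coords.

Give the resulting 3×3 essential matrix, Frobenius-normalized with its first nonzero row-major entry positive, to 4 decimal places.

after S1 (compose_se3): R=[-0.8416 0.3886 0.3751; -0.5276 -0.7401 -0.4171; 0.1155 -0.5489 0.8279], t=(-1.6578, 2.6905, 0.9287)
after S2 (invert_se3): R=[-0.8416 -0.5276 0.1155; 0.3886 -0.7401 -0.5489; 0.3751 -0.4171 0.8279], t=(-0.0829, 3.1452, 0.9751)
after S3 (essential): [0.0910 -0.1860 0.1409; -0.5607 0.1756 0.3911; -0.1457 0.4678 -0.4461]

matrix = [0.0910 -0.1860 0.1409; -0.5607 0.1756 0.3911; -0.1457 0.4678 -0.4461]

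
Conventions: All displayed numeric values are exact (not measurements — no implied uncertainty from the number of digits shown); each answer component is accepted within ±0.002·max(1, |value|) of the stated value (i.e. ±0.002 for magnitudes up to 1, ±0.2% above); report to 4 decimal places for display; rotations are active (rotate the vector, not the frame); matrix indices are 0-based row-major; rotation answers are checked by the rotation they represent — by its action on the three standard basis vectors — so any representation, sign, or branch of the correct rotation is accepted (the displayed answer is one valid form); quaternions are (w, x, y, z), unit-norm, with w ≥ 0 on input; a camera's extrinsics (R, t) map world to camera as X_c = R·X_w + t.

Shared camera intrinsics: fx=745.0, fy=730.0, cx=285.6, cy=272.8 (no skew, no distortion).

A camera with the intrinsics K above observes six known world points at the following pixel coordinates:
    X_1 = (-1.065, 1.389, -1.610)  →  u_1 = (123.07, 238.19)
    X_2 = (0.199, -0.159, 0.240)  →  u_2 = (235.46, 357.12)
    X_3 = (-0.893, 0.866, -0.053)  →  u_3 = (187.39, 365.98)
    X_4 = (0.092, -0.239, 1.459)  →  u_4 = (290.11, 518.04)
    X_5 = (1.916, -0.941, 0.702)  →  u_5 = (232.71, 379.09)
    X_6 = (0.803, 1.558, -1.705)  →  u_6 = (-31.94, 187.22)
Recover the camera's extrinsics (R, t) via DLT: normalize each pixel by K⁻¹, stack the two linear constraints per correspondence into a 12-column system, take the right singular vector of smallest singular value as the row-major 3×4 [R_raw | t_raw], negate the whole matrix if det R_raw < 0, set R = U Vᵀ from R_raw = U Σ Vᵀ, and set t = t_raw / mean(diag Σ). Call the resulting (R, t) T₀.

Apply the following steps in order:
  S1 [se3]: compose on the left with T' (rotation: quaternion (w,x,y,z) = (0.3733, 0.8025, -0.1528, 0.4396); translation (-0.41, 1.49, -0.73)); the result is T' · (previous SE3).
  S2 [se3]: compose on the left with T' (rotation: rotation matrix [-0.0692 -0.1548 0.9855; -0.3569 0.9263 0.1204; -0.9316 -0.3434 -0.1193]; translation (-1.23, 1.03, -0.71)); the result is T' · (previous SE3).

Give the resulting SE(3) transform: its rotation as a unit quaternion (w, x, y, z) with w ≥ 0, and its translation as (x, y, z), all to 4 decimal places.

source (pnp_recover): camera pose = R=[-0.3993 -0.8855 0.2377; -0.1690 0.3259 0.9302; -0.9011 0.3312 -0.2797], t=(-0.4900, 0.4999, 5.8194)
after S1 (compose_se3): R=[-0.6624 -0.4928 -0.5642; 0.7418 -0.5363 -0.4026; -0.1042 -0.6852 0.7209], t=(2.4678, -3.1566, -2.8474)
after S2 (compose_se3): R=[-0.1716 -0.5582 0.8118; 0.9111 -0.4034 -0.0847; 0.3748 0.7251 0.5778], t=(-3.7183, -3.1177, -1.5852)

rotation (quat) = (0.5007, 0.4043, 0.2182, 0.7336), translation = (-3.7183, -3.1177, -1.5852)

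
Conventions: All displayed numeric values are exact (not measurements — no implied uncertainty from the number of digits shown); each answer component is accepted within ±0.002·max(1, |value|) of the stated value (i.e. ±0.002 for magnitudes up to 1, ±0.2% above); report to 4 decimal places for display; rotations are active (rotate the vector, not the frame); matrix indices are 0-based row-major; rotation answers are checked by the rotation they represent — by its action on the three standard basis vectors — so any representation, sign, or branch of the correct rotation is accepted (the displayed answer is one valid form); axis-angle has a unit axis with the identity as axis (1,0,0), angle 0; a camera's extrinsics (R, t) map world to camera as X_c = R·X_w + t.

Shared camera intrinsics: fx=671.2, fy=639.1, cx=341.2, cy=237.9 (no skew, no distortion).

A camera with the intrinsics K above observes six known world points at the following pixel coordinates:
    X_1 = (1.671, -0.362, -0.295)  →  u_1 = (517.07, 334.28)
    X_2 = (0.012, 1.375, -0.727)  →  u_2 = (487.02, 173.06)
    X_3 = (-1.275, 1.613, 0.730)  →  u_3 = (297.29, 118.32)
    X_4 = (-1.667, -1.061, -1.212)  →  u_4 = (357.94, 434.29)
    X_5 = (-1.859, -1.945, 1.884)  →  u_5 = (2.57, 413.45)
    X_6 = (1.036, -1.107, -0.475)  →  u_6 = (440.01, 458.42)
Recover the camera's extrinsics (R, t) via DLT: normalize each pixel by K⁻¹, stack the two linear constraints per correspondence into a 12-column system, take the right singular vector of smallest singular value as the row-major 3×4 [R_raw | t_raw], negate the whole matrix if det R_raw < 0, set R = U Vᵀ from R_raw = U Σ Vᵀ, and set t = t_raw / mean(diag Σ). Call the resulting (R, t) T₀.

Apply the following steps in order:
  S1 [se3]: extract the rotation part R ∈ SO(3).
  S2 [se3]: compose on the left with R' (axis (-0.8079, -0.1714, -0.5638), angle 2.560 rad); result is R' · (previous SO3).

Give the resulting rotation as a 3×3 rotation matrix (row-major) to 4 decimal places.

rotation (matrix) = ((-0.6141, -0.1614, -0.7726), (-0.4688, 0.8621, 0.1925), (0.6350, 0.4803, -0.6051))

source (pnp_recover): camera pose = R=[0.3941 0.3404 -0.8537; -0.1491 -0.8929 -0.4249; -0.9069 0.2948 -0.3011], t=(0.1500, 0.3400, 5.1100)
after S1 (rot_of_se3): [0.3941 0.3404 -0.8537; -0.1491 -0.8929 -0.4249; -0.9069 0.2948 -0.3011]
after S2 (compose_so3): [-0.6141 -0.1614 -0.7726; -0.4688 0.8621 0.1925; 0.6350 0.4803 -0.6051]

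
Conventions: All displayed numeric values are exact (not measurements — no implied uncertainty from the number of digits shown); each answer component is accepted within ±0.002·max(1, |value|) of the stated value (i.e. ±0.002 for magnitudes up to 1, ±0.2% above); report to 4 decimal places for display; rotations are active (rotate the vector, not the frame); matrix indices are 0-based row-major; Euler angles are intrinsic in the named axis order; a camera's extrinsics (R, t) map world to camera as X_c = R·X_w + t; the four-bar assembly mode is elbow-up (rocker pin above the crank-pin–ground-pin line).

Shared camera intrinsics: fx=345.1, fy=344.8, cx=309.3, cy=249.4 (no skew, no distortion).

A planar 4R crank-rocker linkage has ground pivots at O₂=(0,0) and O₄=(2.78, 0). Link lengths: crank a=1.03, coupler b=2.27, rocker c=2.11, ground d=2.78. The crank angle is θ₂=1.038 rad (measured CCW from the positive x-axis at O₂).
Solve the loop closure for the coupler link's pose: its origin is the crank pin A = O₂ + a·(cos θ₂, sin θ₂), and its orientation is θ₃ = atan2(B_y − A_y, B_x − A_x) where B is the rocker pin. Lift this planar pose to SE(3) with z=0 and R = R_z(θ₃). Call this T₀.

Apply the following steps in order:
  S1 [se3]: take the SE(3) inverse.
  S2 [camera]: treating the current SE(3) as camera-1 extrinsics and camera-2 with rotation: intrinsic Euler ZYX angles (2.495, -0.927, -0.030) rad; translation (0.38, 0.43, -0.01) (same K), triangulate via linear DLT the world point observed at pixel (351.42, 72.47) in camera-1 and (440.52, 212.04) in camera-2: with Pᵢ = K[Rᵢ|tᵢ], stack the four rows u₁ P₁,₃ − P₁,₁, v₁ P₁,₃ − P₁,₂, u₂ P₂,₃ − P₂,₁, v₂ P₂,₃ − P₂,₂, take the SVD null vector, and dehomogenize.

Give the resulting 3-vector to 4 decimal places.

result = (1.1768, 0.2383, 1.7462)

source (fourbar_fk): coupler pose = R=[0.8496 -0.5274 0.0000; 0.5274 0.8496 0.0000; 0.0000 0.0000 1.0000], t=(0.5232, 0.8872, 0.0000)
after S1 (invert_se3): R=[0.8496 0.5274 0.0000; -0.5274 0.8496 0.0000; 0.0000 0.0000 1.0000], t=(-0.9124, -0.4779, 0.0000)
after S2 (triangulate): (1.1768, 0.2383, 1.7462)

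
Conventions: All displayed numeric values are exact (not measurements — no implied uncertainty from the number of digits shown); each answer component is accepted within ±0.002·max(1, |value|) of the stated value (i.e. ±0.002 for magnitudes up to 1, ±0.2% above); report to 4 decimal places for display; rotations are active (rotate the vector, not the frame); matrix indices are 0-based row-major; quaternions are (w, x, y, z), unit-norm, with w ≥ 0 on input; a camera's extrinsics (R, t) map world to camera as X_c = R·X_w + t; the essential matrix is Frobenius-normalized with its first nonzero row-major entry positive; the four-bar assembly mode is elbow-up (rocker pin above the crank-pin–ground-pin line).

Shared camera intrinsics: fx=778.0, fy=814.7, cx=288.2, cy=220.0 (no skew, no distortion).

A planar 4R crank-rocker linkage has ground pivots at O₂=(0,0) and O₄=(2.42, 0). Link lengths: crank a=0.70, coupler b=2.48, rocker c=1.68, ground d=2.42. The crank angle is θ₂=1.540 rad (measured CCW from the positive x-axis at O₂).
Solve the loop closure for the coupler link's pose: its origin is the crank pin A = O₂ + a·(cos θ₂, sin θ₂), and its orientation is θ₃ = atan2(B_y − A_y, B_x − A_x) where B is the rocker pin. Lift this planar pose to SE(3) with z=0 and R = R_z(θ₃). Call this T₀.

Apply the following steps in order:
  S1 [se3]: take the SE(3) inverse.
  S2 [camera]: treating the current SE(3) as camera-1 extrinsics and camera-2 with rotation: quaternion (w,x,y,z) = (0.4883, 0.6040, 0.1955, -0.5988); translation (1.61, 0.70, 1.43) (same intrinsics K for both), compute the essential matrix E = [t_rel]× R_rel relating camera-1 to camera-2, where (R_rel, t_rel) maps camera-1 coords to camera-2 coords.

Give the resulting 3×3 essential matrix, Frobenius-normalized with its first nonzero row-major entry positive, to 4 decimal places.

source (fourbar_fk): coupler pose = R=[0.9193 -0.3936 0.0000; 0.3936 0.9193 0.0000; 0.0000 0.0000 1.0000], t=(0.0216, 0.6997, 0.0000)
after S1 (invert_se3): R=[0.9193 0.3936 0.0000; -0.3936 0.9193 0.0000; 0.0000 0.0000 1.0000], t=(-0.2952, -0.6347, 0.0000)
after S2 (essential): [0.1421 0.1822 0.3674; 0.6080 -0.0985 -0.3335; -0.3267 -0.2179 -0.4083]

matrix = [0.1421 0.1822 0.3674; 0.6080 -0.0985 -0.3335; -0.3267 -0.2179 -0.4083]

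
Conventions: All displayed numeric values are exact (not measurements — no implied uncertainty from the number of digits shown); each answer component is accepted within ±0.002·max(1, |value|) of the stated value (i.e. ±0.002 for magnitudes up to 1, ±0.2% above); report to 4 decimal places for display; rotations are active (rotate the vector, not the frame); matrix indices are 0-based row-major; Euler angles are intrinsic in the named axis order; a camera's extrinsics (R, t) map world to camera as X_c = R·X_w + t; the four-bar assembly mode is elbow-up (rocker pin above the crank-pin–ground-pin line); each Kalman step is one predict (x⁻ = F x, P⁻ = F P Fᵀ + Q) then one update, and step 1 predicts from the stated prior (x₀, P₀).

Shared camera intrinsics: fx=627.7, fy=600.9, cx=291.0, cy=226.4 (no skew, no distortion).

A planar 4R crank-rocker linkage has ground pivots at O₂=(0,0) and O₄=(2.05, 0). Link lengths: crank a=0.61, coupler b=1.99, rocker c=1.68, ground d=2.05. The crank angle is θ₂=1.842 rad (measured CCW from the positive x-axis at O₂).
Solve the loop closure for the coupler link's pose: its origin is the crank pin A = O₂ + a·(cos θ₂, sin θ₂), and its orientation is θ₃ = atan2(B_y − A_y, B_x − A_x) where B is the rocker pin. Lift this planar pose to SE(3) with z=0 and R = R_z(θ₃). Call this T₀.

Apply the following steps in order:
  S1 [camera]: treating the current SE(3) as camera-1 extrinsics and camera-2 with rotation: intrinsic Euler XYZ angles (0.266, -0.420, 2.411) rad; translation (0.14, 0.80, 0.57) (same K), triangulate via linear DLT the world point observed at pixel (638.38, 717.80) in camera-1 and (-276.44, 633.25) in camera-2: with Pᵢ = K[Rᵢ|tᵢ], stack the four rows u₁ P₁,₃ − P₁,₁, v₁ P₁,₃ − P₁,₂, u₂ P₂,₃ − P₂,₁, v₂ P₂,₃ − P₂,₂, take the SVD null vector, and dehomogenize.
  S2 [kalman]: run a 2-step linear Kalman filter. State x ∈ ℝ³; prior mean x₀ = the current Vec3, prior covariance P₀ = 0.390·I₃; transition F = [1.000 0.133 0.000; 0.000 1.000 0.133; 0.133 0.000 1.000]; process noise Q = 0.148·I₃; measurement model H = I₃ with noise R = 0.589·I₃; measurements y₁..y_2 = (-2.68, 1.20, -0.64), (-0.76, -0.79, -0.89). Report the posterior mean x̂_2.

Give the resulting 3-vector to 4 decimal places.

result = (-0.6641, 0.0389, -0.0733)

source (fourbar_fk): coupler pose = R=[0.8600 -0.5103 0.0000; 0.5103 0.8600 0.0000; 0.0000 0.0000 1.0000], t=(-0.1634, 0.5877, 0.0000)
after S1 (triangulate): (1.5002, 0.1931, 1.8579)
after S2 (kf_track): (-0.6641, 0.0389, -0.0733)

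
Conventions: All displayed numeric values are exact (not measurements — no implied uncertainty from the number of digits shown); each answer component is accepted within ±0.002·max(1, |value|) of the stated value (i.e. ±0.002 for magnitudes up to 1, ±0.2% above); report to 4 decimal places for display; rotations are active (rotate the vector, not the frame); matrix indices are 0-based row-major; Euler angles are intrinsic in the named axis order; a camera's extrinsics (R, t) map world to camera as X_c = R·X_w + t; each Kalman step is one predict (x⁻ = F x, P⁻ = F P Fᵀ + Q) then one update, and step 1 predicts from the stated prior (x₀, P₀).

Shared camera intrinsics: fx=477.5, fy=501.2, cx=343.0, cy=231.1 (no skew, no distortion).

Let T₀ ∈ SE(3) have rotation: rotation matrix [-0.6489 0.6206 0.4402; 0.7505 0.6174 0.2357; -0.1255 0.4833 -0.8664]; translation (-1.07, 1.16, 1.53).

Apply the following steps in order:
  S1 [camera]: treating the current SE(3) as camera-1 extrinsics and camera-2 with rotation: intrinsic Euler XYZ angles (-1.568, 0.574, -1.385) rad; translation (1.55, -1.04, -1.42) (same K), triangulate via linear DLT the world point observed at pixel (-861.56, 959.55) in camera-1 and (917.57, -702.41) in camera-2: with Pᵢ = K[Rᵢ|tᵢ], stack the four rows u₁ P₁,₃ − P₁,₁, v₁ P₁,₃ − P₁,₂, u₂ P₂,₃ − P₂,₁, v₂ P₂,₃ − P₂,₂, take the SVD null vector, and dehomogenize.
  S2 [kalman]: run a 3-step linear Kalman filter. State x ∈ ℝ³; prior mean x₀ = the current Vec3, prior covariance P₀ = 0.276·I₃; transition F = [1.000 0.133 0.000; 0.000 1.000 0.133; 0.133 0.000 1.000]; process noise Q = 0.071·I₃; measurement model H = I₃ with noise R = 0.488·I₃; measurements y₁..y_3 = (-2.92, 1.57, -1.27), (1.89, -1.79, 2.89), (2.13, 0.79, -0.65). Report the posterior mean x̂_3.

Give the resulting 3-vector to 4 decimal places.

result = (1.0874, -0.0696, 0.3212)

after S1 (triangulate): (1.8617, -1.0215, -0.5083)
after S2 (kf_track): (1.0874, -0.0696, 0.3212)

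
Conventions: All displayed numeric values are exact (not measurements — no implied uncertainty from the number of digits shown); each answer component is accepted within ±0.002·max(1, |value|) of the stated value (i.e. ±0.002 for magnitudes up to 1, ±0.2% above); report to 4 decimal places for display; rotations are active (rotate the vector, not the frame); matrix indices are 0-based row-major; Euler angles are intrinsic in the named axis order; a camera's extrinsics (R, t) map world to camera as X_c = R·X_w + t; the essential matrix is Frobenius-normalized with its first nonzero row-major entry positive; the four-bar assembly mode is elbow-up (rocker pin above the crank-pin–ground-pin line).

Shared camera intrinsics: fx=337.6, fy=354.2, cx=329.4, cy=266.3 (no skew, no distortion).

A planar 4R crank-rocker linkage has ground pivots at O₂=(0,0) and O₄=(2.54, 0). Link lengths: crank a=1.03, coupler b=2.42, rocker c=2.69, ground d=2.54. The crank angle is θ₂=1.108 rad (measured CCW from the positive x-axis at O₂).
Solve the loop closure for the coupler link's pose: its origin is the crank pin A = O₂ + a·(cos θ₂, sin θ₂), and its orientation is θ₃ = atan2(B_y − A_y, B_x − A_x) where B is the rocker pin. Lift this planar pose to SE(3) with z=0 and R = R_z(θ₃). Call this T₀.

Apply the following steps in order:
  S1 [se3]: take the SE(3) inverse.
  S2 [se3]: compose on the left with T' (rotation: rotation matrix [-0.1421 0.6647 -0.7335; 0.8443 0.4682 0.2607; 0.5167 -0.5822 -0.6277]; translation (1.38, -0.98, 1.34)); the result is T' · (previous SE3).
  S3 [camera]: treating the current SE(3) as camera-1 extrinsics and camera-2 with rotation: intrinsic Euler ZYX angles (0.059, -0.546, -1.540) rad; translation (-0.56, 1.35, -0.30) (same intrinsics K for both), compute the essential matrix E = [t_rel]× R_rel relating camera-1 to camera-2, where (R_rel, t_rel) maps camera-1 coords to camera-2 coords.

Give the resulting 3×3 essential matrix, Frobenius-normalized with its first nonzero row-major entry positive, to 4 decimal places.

matrix = [0.5822 0.3665 -0.1466; -0.1014 0.1025 0.1845; -0.1137 0.4269 0.5052]

source (fourbar_fk): coupler pose = R=[0.6955 -0.7185 0.0000; 0.7185 0.6955 0.0000; 0.0000 0.0000 1.0000], t=(0.4598, 0.9217, 0.0000)
after S1 (invert_se3): R=[0.6955 0.7185 0.0000; -0.7185 0.6955 -0.0000; 0.0000 0.0000 1.0000], t=(-0.9821, -0.3106, 0.0000)
after S2 (compose_se3): R=[-0.5764 0.3602 -0.7335; 0.2508 0.9323 0.2607; 0.7777 -0.0336 -0.6277], t=(1.3131, -1.9546, 1.0134)
after S3 (essential): [0.5822 0.3665 -0.1466; -0.1014 0.1025 0.1845; -0.1137 0.4269 0.5052]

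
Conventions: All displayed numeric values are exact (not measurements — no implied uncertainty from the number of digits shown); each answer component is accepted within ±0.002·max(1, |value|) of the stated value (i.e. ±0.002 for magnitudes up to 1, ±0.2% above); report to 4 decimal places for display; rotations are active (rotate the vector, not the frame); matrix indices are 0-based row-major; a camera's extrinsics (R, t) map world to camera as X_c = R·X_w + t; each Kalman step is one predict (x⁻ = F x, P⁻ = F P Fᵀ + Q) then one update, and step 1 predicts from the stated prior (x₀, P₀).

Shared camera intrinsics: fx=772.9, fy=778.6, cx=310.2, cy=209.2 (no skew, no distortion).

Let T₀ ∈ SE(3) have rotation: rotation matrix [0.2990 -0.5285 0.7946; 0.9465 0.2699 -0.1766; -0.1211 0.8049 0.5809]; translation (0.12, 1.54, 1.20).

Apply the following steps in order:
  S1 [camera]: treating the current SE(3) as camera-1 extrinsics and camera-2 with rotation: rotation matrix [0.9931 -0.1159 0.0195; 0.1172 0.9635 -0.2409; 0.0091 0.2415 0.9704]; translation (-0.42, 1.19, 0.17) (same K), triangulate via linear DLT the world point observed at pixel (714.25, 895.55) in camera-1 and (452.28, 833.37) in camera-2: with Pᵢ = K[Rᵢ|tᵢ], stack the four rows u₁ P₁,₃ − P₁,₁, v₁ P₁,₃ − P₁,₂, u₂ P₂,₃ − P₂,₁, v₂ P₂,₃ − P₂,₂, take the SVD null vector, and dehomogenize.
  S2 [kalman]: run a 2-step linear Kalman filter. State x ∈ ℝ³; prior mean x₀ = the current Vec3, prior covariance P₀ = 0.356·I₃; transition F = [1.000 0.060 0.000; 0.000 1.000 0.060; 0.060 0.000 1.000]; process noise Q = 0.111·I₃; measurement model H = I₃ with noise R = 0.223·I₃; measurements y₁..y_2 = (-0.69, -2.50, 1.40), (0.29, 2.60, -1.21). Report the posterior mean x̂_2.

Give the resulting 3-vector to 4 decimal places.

after S1 (triangulate): (0.7966, 0.5726, 1.5529)
after S2 (kf_track): (0.0240, 0.7367, 0.0406)

result = (0.0240, 0.7367, 0.0406)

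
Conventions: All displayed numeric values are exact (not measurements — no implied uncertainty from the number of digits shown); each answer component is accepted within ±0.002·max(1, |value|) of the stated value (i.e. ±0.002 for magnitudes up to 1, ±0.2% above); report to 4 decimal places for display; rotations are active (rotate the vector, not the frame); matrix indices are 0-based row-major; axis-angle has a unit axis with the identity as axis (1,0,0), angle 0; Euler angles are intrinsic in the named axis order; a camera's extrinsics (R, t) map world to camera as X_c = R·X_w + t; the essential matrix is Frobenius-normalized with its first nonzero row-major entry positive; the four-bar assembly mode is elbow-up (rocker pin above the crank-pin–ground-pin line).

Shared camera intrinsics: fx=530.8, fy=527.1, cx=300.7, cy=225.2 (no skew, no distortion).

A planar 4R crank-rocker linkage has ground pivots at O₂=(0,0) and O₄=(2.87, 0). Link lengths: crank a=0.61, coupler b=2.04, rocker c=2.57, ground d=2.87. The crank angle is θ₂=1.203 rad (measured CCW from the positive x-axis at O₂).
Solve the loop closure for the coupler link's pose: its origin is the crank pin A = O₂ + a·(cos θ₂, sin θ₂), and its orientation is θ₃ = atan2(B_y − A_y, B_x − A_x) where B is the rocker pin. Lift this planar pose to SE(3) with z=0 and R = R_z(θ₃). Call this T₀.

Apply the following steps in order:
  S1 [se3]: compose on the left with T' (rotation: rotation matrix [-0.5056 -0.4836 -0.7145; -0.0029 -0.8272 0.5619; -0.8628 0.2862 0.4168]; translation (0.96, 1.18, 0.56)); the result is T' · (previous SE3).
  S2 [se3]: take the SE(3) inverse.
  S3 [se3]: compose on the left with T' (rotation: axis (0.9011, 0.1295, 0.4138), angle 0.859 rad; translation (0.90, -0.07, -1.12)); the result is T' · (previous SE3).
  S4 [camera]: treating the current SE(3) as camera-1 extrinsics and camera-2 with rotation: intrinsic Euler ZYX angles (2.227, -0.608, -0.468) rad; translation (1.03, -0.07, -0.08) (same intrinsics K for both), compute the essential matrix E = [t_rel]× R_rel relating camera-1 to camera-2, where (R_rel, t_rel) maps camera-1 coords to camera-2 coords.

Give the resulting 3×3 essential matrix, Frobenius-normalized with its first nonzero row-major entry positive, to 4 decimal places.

source (fourbar_fk): coupler pose = R=[0.6219 -0.7831 0.0000; 0.7831 0.6219 0.0000; 0.0000 0.0000 1.0000], t=(0.2193, 0.5692, 0.0000)
after S1 (compose_se3): R=[-0.6931 0.0952 -0.7145; -0.6496 -0.5121 0.5619; -0.3124 0.8536 0.4168], t=(0.5738, 0.7085, 0.5337)
after S2 (invert_se3): R=[-0.6931 -0.6496 -0.3124; 0.0952 -0.5121 0.8536; -0.7145 0.5619 0.4168], t=(1.0247, -0.1473, -0.2105)
after S3 (compose_se3): R=[-0.8364 -0.3397 -0.4302; 0.2917 -0.9403 0.1754; -0.4641 0.0212 0.8855], t=(1.8502, 0.3352, -1.3413)
after S4 (essential): [0.3667 -0.4941 0.3279; 0.3180 0.4323 0.1380; 0.3377 0.2432 0.1832]

matrix = [0.3667 -0.4941 0.3279; 0.3180 0.4323 0.1380; 0.3377 0.2432 0.1832]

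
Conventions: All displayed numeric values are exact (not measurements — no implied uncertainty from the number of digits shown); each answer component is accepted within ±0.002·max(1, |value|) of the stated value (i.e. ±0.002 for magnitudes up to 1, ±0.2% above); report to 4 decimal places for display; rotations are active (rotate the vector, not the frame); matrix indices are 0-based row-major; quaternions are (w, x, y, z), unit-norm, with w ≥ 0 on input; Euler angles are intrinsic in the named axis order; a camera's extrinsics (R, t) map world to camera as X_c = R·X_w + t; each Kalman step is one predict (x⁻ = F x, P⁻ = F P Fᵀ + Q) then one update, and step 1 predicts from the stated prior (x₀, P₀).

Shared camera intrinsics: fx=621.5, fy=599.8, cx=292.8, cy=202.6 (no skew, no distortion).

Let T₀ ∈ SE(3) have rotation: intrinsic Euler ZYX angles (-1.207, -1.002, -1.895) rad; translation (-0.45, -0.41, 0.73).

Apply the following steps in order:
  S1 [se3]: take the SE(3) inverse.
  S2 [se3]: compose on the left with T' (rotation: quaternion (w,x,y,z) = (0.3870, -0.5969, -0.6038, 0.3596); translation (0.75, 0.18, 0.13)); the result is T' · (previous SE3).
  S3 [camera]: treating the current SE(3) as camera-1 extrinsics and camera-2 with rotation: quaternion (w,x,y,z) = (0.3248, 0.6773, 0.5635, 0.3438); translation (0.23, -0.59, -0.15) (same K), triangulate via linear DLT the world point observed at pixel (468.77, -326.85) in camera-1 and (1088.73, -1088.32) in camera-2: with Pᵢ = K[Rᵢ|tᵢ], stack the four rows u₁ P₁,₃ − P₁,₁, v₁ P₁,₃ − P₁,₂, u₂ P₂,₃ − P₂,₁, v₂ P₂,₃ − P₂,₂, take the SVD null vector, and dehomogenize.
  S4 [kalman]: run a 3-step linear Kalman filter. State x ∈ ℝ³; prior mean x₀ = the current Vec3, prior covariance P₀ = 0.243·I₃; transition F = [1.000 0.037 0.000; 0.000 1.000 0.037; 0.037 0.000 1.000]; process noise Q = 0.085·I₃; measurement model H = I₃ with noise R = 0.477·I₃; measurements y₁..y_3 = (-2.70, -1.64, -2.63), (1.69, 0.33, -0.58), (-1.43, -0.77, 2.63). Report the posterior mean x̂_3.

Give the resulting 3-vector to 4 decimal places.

result = (-0.7918, -0.0763, 0.3612)

after S1 (invert_se3): R=[0.1917 -0.5034 0.8425; -0.0135 -0.8597 -0.5106; 0.9814 0.0865 -0.1716], t=(-0.7352, 0.0141, 0.6023)
after S2 (compose_se3): R=[-0.8836 -0.4641 -0.0618; 0.2183 -0.5253 0.8224; -0.4142 0.7132 0.5655], t=(0.2072, -0.5375, -0.1767)
after S3 (triangulate): (-1.1427, 1.6110, 0.2703)
after S4 (kf_track): (-0.7918, -0.0763, 0.3612)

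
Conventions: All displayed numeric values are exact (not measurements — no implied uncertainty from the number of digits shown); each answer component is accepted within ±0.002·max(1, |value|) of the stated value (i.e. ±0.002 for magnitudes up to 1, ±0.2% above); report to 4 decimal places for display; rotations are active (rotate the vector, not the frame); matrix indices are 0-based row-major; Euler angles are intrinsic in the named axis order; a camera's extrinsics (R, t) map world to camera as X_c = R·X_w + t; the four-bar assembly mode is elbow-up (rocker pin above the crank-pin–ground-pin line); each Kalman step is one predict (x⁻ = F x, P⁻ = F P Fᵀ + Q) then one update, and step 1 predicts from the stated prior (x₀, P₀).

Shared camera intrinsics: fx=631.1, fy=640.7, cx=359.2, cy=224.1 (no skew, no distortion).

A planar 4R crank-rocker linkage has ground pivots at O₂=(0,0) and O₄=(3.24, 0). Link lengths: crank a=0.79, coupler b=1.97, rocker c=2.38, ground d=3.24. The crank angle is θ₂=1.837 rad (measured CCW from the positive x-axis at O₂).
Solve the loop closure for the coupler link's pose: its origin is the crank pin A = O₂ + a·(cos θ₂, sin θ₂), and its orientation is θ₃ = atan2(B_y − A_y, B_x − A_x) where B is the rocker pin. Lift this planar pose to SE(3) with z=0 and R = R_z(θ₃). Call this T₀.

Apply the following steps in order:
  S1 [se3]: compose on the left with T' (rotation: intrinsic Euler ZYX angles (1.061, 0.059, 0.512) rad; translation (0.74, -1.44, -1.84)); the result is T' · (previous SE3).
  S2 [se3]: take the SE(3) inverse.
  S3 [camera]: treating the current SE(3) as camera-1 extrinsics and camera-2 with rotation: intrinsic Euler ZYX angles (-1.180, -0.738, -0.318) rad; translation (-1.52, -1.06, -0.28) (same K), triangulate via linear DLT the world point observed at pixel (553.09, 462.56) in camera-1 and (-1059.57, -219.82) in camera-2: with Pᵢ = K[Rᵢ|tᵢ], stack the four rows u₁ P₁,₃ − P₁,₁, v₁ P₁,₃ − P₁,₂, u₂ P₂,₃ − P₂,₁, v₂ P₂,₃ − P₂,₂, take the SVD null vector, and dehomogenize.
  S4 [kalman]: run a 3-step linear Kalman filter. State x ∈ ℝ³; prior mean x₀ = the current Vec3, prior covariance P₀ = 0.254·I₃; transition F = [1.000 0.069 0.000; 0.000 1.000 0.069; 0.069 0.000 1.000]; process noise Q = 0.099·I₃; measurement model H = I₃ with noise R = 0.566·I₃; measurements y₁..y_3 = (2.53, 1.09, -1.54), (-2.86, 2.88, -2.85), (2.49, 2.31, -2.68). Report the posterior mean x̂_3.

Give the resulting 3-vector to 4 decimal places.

source (fourbar_fk): coupler pose = R=[0.8881 -0.4596 0.0000; 0.4596 0.8881 0.0000; 0.0000 0.0000 1.0000], t=(-0.2078, 0.7622, 0.0000)
after S1 (compose_se3): R=[0.0895 -0.8872 0.4527; 0.9810 -0.0002 -0.1942; 0.1724 0.4615 0.8702], t=(0.0696, -1.2776, -1.4550)
after S2 (invert_se3): R=[0.0895 0.9810 0.1724; -0.8872 -0.0002 0.4615; 0.4527 -0.1942 0.8702], t=(1.4979, 0.7329, 0.9866)
after S3 (triangulate): (0.4238, -1.0247, 1.1309)
after S4 (kf_track): (0.7203, 1.3182, -1.4465)

result = (0.7203, 1.3182, -1.4465)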